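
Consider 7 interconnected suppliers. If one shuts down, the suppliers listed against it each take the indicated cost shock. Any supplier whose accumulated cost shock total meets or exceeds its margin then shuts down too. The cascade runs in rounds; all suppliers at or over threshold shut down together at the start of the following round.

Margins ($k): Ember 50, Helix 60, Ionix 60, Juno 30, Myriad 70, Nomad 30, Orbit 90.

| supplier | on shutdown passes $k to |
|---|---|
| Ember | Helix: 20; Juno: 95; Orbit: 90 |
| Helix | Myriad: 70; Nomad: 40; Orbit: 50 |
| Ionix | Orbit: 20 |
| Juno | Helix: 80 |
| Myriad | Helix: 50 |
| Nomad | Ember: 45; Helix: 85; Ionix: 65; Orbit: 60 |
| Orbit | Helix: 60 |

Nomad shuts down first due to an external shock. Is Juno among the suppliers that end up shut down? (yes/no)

Round 1 — Nomad shuts down (initial).
  Ember: +45 → 45 < 50
  Helix: +85 → 85 ≥ 60
  Ionix: +65 → 65 ≥ 60
  Orbit: +60 → 60 < 90
Round 2 — Helix, Ionix shut down.
  Myriad: +70 → 70 ≥ 70
  Orbit: +50+20 → 130 ≥ 90
Round 3 — Myriad, Orbit shut down.
No further shutdowns.

no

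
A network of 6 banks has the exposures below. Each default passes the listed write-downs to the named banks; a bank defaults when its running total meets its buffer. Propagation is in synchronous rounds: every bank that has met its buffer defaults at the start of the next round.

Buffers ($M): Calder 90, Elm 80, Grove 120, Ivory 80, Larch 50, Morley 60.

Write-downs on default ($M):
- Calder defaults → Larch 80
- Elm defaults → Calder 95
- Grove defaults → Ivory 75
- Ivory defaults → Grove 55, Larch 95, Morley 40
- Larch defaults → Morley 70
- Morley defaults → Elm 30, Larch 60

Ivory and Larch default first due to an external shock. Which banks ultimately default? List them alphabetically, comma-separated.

Ivory, Larch, Morley

Round 1 — Ivory, Larch default (initial).
  Grove: +55 → 55 < 120
  Morley: +40+70 → 110 ≥ 60
Round 2 — Morley defaults.
  Elm: +30 → 30 < 80
No further defaults.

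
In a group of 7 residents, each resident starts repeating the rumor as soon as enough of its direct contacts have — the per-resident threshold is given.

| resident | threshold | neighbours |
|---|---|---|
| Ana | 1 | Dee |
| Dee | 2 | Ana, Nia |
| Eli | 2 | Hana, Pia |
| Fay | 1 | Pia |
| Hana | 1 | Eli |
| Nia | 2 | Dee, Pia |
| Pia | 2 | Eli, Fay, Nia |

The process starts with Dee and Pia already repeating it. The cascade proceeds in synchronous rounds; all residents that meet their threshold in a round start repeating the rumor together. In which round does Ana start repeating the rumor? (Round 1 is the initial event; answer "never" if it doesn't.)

2

Round 1 — Dee, Pia start repeating the rumor (initial).
Round 2 — checking thresholds:
  Ana: 1 of 1 neighbours ≥ 1, starts repeating the rumor.
  Eli: 1 of 2 neighbours < 2, below threshold.
  Fay: 1 of 1 neighbours ≥ 1, starts repeating the rumor.
  Nia: 2 of 2 neighbours ≥ 2, starts repeating the rumor.
Round 3 — no new spreads; cascade stops.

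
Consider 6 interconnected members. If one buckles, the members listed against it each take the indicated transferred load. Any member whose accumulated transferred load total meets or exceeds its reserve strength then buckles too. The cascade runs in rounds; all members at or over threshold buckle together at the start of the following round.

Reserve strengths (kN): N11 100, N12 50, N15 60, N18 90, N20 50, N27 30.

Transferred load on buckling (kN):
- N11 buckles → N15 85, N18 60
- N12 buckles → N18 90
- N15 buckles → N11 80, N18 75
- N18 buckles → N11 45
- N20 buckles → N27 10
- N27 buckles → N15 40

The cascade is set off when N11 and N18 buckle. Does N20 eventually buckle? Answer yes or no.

no

Round 1 — N11, N18 buckle (initial).
  N15: +85 → 85 ≥ 60
Round 2 — N15 buckles.
No further bucklings.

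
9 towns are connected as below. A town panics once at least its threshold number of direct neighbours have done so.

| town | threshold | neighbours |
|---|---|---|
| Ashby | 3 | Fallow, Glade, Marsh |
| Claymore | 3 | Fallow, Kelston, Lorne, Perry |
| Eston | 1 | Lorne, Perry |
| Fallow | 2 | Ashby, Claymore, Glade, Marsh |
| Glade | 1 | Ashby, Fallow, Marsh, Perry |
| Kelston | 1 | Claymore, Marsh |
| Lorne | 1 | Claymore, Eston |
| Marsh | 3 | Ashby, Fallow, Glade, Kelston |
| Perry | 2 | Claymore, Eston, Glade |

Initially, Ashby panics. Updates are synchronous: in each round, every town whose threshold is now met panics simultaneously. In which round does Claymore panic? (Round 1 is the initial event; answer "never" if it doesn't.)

never

Round 1 — Ashby panics (initial).
Round 2 — checking thresholds:
  Fallow: 1 of 4 neighbours < 2, holds.
  Glade: 1 of 4 neighbours ≥ 1, panics.
  Marsh: 1 of 4 neighbours < 3, holds.
Round 3 — checking thresholds:
  Fallow: 2 of 4 neighbours ≥ 2, panics.
  Marsh: 2 of 4 neighbours < 3, holds.
  Perry: 1 of 3 neighbours < 2, holds.
Round 4 — checking thresholds:
  Claymore: 1 of 4 neighbours < 3, holds.
  Marsh: 3 of 4 neighbours ≥ 3, panics.
  Perry: 1 of 3 neighbours < 2, holds.
Round 5 — checking thresholds:
  Claymore: 1 of 4 neighbours < 3, holds.
  Kelston: 1 of 2 neighbours ≥ 1, panics.
  Perry: 1 of 3 neighbours < 2, holds.
Round 6 — no new panics; cascade stops.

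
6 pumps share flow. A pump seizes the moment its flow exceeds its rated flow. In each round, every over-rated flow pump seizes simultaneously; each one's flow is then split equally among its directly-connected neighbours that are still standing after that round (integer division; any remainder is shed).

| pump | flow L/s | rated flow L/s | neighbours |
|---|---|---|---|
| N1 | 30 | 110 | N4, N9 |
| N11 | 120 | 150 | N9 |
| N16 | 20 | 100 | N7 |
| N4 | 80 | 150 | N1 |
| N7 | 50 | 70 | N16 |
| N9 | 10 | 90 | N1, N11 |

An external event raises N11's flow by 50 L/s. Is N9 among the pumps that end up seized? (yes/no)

yes

Round 1 — N11 at 170 > 150. N11 seizes.
  N11 sheds 170 L/s to N9: 170 each.
    N9: 10+170 = 180 > 90
Round 2 — N9 seizes.
  N9 sheds 180 L/s to N1: 180 each.
    N1: 30+180 = 210 > 110
Round 3 — N1 seizes.
  N1 sheds 210 L/s to N4: 210 each.
    N4: 80+210 = 290 > 150
Round 4 — N4 seizes.
  N4 sheds 290 L/s: no online neighbours, lost.
No further seizures.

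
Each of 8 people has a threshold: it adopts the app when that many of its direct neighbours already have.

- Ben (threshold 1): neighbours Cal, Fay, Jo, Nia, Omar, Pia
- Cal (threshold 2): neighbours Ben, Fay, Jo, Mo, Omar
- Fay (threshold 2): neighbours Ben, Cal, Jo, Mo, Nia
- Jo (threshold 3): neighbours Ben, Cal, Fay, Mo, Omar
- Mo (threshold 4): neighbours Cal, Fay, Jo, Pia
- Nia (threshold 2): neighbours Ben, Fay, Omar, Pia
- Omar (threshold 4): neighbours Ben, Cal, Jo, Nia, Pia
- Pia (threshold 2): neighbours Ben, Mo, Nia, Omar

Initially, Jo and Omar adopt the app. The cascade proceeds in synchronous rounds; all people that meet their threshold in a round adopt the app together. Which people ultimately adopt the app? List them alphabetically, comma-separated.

Ben, Cal, Fay, Jo, Mo, Nia, Omar, Pia

Round 1 — Jo, Omar adopt the app (initial).
Round 2 — checking thresholds:
  Ben: 2 of 6 neighbours ≥ 1, adopts the app.
  Cal: 2 of 5 neighbours ≥ 2, adopts the app.
  Fay: 1 of 5 neighbours < 2, below threshold.
  Mo: 1 of 4 neighbours < 4, below threshold.
  Nia: 1 of 4 neighbours < 2, below threshold.
  Pia: 1 of 4 neighbours < 2, below threshold.
Round 3 — checking thresholds:
  Fay: 3 of 5 neighbours ≥ 2, adopts the app.
  Mo: 2 of 4 neighbours < 4, below threshold.
  Nia: 2 of 4 neighbours ≥ 2, adopts the app.
  Pia: 2 of 4 neighbours ≥ 2, adopts the app.
Round 4 — checking thresholds:
  Mo: 4 of 4 neighbours ≥ 4, adopts the app.
Round 5 — no new adoptions; cascade stops.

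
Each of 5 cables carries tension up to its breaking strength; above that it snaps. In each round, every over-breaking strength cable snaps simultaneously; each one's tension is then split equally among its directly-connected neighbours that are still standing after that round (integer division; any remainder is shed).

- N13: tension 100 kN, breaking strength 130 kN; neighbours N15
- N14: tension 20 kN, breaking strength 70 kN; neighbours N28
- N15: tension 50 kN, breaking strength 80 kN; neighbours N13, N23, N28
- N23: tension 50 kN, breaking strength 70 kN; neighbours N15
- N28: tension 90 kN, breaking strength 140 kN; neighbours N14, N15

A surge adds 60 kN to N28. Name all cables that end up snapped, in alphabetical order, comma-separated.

Round 1 — N28 at 150 > 140. N28 snaps.
  N28 sheds 150 kN to N14, N15: 75 each.
    N14: 20+75 = 95 > 70
    N15: 50+75 = 125 > 80
Round 2 — N14, N15 snap.
  N14 sheds 95 kN: no online neighbours, lost.
  N15 sheds 125 kN to N13, N23: 62 each (1 lost).
    N13: 100+62 = 162 > 130
    N23: 50+62 = 112 > 70
Round 3 — N13, N23 snap.
  N13 sheds 162 kN: no online neighbours, lost.
  N23 sheds 112 kN: no online neighbours, lost.
No further breaks.

N13, N14, N15, N23, N28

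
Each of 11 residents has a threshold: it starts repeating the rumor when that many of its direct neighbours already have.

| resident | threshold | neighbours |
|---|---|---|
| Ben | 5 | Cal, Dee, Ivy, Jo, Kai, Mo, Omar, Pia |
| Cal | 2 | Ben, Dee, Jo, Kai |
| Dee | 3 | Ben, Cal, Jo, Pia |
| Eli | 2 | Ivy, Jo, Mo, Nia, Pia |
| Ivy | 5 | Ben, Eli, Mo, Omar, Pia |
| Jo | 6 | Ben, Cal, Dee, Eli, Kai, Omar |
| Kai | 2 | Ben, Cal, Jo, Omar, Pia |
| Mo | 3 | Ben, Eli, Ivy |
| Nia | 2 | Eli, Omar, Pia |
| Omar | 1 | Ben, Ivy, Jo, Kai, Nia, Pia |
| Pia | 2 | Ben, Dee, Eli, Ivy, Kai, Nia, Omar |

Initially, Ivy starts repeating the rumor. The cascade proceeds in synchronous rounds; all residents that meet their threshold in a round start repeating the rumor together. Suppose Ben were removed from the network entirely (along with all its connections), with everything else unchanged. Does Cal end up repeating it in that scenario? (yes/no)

With Ben removed:
Round 1 — Ivy starts repeating the rumor (initial).
Round 2 — checking thresholds:
  Eli: 1 of 5 neighbours < 2, below threshold.
  Mo: 1 of 2 neighbours < 3, below threshold.
  Omar: 1 of 5 neighbours ≥ 1, starts repeating the rumor.
  Pia: 1 of 6 neighbours < 2, below threshold.
Round 3 — checking thresholds:
  Eli: 1 of 5 neighbours < 2, below threshold.
  Jo: 1 of 5 neighbours < 6, below threshold.
  Kai: 1 of 4 neighbours < 2, below threshold.
  Mo: 1 of 2 neighbours < 3, below threshold.
  Nia: 1 of 3 neighbours < 2, below threshold.
  Pia: 2 of 6 neighbours ≥ 2, starts repeating the rumor.
Round 4 — checking thresholds:
  Dee: 1 of 3 neighbours < 3, below threshold.
  Eli: 2 of 5 neighbours ≥ 2, starts repeating the rumor.
  Jo: 1 of 5 neighbours < 6, below threshold.
  Kai: 2 of 4 neighbours ≥ 2, starts repeating the rumor.
  Mo: 1 of 2 neighbours < 3, below threshold.
  Nia: 2 of 3 neighbours ≥ 2, starts repeating the rumor.
Round 5 — no new spreads; cascade stops.

no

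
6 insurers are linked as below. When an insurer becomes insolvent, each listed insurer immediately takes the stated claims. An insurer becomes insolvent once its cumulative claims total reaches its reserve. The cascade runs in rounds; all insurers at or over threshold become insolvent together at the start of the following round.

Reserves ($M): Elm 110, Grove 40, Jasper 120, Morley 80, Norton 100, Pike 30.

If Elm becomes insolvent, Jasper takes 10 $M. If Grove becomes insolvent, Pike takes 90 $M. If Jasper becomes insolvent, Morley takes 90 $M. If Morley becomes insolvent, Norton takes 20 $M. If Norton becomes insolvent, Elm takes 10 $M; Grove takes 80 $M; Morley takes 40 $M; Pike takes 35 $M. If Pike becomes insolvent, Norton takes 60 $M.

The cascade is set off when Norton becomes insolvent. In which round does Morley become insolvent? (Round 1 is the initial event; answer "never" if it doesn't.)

Round 1 — Norton becomes insolvent (initial).
  Elm: +10 → 10 < 110
  Grove: +80 → 80 ≥ 40
  Morley: +40 → 40 < 80
  Pike: +35 → 35 ≥ 30
Round 2 — Grove, Pike become insolvent.
No further insolvencies.

never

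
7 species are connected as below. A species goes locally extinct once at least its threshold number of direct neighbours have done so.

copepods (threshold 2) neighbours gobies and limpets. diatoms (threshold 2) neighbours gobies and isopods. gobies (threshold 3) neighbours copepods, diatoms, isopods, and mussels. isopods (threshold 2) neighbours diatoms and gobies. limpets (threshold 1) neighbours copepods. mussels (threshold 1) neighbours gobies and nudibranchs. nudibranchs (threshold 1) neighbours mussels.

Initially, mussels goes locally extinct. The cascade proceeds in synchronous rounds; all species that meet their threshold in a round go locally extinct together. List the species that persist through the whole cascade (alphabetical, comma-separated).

copepods, diatoms, gobies, isopods, limpets

Round 1 — mussels goes locally extinct (initial).
Round 2 — checking thresholds:
  gobies: 1 of 4 neighbours < 3, below threshold.
  nudibranchs: 1 of 1 neighbours ≥ 1, goes locally extinct.
Round 3 — no new extinctions; cascade stops.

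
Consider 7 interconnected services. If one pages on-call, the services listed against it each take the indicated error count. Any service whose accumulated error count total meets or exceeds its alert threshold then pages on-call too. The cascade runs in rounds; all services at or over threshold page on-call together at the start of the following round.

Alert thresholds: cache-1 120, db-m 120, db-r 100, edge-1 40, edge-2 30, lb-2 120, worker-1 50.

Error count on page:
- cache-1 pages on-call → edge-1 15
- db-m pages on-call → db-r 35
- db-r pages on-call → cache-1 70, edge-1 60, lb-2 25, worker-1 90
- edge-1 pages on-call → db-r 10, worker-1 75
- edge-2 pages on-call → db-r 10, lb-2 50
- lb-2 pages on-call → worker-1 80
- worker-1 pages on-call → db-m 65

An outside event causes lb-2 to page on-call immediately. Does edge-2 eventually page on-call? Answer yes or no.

Round 1 — lb-2 pages on-call (initial).
  worker-1: +80 → 80 ≥ 50
Round 2 — worker-1 pages on-call.
  db-m: +65 → 65 < 120
No further pages.

no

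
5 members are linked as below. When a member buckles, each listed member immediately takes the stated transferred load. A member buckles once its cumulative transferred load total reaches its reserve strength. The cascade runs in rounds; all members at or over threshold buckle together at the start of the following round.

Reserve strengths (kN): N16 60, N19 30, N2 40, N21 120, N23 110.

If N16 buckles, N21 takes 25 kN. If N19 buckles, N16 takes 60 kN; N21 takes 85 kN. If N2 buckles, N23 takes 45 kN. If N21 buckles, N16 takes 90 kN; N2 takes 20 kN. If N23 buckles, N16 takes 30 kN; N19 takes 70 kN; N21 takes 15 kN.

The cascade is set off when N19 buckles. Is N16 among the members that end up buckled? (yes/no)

yes

Round 1 — N19 buckles (initial).
  N16: +60 → 60 ≥ 60
  N21: +85 → 85 < 120
Round 2 — N16 buckles.
  N21: +25 → 110 < 120
No further bucklings.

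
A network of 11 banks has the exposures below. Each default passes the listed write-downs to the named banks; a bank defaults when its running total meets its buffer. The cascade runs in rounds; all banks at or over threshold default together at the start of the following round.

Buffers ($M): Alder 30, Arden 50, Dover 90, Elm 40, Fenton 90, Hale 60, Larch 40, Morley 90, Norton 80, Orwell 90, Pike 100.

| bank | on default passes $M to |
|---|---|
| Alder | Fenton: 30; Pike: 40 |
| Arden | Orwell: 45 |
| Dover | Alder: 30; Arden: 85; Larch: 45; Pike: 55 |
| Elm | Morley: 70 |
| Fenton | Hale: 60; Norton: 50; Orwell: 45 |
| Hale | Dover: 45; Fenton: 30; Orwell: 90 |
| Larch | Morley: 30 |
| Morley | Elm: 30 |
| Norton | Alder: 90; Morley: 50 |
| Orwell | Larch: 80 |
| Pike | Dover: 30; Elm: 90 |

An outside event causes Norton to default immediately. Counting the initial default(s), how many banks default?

2

Round 1 — Norton defaults (initial).
  Alder: +90 → 90 ≥ 30
  Morley: +50 → 50 < 90
Round 2 — Alder defaults.
  Fenton: +30 → 30 < 90
  Pike: +40 → 40 < 100
No further defaults.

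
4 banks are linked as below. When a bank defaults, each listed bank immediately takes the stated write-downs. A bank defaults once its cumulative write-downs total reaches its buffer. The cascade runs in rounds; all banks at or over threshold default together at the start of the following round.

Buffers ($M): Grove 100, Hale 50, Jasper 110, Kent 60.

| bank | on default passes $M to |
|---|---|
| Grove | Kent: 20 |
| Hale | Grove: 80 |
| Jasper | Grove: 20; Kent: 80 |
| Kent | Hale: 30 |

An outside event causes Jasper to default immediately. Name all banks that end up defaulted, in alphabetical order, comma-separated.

Jasper, Kent

Round 1 — Jasper defaults (initial).
  Grove: +20 → 20 < 100
  Kent: +80 → 80 ≥ 60
Round 2 — Kent defaults.
  Hale: +30 → 30 < 50
No further defaults.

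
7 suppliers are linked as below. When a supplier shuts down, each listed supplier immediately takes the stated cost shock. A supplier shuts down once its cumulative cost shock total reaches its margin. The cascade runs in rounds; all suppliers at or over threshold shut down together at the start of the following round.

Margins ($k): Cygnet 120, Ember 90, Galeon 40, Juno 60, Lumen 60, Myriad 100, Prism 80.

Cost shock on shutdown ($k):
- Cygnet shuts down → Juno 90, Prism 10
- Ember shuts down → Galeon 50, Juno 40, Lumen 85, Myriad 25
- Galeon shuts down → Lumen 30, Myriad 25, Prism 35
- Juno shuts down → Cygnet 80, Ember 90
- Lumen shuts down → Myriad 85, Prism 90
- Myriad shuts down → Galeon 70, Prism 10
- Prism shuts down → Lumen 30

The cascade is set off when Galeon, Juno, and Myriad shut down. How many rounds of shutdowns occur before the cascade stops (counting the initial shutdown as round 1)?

Round 1 — Galeon, Juno, Myriad shut down (initial).
  Cygnet: +80 → 80 < 120
  Ember: +90 → 90 ≥ 90
  Lumen: +30 → 30 < 60
  Prism: +35+10 → 45 < 80
Round 2 — Ember shuts down.
  Lumen: +85 → 115 ≥ 60
Round 3 — Lumen shuts down.
  Prism: +90 → 135 ≥ 80
Round 4 — Prism shuts down.
No further shutdowns.

4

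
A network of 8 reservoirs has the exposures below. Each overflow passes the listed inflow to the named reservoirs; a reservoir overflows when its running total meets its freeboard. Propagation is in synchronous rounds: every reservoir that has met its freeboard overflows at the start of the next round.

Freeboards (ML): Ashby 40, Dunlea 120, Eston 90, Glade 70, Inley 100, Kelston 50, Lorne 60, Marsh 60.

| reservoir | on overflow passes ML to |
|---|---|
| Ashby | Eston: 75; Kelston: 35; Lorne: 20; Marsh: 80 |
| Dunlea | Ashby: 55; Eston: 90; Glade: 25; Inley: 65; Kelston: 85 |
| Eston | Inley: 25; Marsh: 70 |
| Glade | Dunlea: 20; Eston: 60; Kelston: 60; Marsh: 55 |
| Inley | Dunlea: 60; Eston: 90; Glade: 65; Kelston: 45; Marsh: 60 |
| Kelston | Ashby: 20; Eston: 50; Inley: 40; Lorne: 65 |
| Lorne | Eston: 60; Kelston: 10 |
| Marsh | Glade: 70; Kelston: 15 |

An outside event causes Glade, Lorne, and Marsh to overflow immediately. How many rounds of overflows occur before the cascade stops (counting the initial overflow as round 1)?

Round 1 — Glade, Lorne, Marsh overflow (initial).
  Dunlea: +20 → 20 < 120
  Eston: +60+60 → 120 ≥ 90
  Kelston: +60+10+15 → 85 ≥ 50
Round 2 — Eston, Kelston overflow.
  Ashby: +20 → 20 < 40
  Inley: +25+40 → 65 < 100
No further overflows.

2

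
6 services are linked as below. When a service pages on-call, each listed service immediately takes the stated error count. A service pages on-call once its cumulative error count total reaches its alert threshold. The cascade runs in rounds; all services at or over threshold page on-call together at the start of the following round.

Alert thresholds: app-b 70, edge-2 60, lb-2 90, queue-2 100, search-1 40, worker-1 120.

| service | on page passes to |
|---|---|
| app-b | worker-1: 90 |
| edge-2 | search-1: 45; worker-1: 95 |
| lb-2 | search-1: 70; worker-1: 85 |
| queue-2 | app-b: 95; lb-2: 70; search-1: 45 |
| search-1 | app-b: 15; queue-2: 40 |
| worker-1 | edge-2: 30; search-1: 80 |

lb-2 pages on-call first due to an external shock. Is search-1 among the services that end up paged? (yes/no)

yes

Round 1 — lb-2 pages on-call (initial).
  search-1: +70 → 70 ≥ 40
  worker-1: +85 → 85 < 120
Round 2 — search-1 pages on-call.
  app-b: +15 → 15 < 70
  queue-2: +40 → 40 < 100
No further pages.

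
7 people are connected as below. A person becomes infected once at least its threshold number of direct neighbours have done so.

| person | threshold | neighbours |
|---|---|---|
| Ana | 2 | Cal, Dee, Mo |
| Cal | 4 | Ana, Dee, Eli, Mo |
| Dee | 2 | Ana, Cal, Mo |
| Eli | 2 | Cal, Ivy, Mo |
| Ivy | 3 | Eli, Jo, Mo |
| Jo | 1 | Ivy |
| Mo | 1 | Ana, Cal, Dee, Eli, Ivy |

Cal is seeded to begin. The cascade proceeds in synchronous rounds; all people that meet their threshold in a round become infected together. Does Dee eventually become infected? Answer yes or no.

Round 1 — Cal becomes infected (initial).
Round 2 — checking thresholds:
  Ana: 1 of 3 neighbours < 2, below threshold.
  Dee: 1 of 3 neighbours < 2, below threshold.
  Eli: 1 of 3 neighbours < 2, below threshold.
  Mo: 1 of 5 neighbours ≥ 1, becomes infected.
Round 3 — checking thresholds:
  Ana: 2 of 3 neighbours ≥ 2, becomes infected.
  Dee: 2 of 3 neighbours ≥ 2, becomes infected.
  Eli: 2 of 3 neighbours ≥ 2, becomes infected.
  Ivy: 1 of 3 neighbours < 3, below threshold.
Round 4 — no new infections; cascade stops.

yes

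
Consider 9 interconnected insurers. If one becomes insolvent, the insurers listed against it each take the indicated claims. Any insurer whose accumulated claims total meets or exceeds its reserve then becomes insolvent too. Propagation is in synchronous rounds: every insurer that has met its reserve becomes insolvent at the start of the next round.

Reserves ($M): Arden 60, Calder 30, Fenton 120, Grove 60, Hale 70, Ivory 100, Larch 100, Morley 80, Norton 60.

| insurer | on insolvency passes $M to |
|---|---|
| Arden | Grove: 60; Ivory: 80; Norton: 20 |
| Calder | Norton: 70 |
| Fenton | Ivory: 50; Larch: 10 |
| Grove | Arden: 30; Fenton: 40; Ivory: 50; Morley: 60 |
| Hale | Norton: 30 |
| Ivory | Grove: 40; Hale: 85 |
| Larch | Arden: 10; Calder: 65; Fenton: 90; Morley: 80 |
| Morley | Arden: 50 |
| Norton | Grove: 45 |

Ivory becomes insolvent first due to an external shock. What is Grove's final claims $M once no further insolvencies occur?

Round 1 — Ivory becomes insolvent (initial).
  Grove: +40 → 40 < 60
  Hale: +85 → 85 ≥ 70
Round 2 — Hale becomes insolvent.
  Norton: +30 → 30 < 60
No further insolvencies.

40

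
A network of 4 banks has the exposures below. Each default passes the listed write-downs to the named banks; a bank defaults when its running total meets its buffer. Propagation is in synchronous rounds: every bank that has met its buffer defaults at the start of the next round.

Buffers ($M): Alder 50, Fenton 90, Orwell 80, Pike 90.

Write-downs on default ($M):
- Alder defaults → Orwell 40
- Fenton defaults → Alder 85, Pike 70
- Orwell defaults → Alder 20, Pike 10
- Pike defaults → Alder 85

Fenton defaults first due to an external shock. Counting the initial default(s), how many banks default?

2

Round 1 — Fenton defaults (initial).
  Alder: +85 → 85 ≥ 50
  Pike: +70 → 70 < 90
Round 2 — Alder defaults.
  Orwell: +40 → 40 < 80
No further defaults.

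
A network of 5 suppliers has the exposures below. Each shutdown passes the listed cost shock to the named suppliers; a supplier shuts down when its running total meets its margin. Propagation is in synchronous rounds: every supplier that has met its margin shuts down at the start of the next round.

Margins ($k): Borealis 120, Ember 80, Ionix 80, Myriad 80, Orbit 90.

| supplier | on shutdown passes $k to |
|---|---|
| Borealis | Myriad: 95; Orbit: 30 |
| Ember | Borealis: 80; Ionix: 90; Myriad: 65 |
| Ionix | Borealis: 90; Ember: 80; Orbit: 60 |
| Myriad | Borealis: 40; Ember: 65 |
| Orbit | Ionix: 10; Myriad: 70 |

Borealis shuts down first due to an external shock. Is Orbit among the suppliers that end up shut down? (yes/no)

no

Round 1 — Borealis shuts down (initial).
  Myriad: +95 → 95 ≥ 80
  Orbit: +30 → 30 < 90
Round 2 — Myriad shuts down.
  Ember: +65 → 65 < 80
No further shutdowns.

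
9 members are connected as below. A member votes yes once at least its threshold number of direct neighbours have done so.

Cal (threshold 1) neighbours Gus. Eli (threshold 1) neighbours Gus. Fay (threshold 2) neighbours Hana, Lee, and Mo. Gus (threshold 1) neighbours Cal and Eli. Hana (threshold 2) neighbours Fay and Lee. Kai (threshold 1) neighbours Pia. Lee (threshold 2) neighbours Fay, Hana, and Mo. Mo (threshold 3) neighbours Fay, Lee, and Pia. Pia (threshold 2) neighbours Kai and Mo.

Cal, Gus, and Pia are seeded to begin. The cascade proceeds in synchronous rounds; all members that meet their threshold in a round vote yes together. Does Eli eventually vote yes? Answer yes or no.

yes

Round 1 — Cal, Gus, Pia vote yes (initial).
Round 2 — checking thresholds:
  Eli: 1 of 1 neighbours ≥ 1, votes yes.
  Kai: 1 of 1 neighbours ≥ 1, votes yes.
  Mo: 1 of 3 neighbours < 3, holds.
Round 3 — no new yes votes; cascade stops.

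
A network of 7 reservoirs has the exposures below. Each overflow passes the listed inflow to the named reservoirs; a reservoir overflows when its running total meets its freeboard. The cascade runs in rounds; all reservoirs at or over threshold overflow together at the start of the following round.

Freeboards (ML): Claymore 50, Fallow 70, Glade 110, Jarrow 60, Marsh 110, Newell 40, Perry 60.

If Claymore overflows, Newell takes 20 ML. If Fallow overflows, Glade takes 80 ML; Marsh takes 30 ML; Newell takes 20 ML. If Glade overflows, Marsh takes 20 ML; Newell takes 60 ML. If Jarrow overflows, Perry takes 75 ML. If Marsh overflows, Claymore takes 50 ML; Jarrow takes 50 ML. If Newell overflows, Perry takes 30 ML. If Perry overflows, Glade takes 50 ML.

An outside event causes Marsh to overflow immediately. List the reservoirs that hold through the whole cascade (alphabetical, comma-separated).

Round 1 — Marsh overflows (initial).
  Claymore: +50 → 50 ≥ 50
  Jarrow: +50 → 50 < 60
Round 2 — Claymore overflows.
  Newell: +20 → 20 < 40
No further overflows.

Fallow, Glade, Jarrow, Newell, Perry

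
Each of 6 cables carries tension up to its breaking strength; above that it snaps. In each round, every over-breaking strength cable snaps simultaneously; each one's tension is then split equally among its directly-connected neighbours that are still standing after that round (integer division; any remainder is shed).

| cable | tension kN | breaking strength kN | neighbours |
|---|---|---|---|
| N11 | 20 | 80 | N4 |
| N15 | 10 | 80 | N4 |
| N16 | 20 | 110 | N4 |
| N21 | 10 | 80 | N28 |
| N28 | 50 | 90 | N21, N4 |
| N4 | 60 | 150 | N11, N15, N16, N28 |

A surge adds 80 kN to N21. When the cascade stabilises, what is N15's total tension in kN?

76

Round 1 — N21 at 90 > 80. N21 snaps.
  N21 sheds 90 kN to N28: 90 each.
    N28: 50+90 = 140 > 90
Round 2 — N28 snaps.
  N28 sheds 140 kN to N4: 140 each.
    N4: 60+140 = 200 > 150
Round 3 — N4 snaps.
  N4 sheds 200 kN to N11, N15, N16: 66 each (2 lost).
    N11: 20+66 = 86 > 80
    N15: 10+66 = 76 ≤ 80
    N16: 20+66 = 86 ≤ 110
Round 4 — N11 snaps.
  N11 sheds 86 kN: no online neighbours, lost.
No further breaks.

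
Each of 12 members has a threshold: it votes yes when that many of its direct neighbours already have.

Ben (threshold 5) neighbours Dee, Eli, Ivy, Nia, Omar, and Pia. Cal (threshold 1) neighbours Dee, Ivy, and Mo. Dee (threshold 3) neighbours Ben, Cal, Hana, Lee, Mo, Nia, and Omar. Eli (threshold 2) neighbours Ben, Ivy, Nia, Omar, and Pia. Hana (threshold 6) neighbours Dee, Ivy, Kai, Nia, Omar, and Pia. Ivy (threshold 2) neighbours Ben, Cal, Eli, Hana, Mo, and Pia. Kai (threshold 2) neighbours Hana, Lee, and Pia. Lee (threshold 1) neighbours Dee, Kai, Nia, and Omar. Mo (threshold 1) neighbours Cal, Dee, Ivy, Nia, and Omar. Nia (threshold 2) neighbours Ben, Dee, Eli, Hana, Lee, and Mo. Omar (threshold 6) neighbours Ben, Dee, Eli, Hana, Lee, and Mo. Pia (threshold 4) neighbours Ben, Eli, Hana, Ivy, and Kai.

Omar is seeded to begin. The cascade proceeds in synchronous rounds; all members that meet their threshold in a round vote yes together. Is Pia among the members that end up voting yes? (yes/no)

no

Round 1 — Omar votes yes (initial).
Round 2 — checking thresholds:
  Ben: 1 of 6 neighbours < 5, not yet.
  Dee: 1 of 7 neighbours < 3, not yet.
  Eli: 1 of 5 neighbours < 2, not yet.
  Hana: 1 of 6 neighbours < 6, not yet.
  Lee: 1 of 4 neighbours ≥ 1, votes yes.
  Mo: 1 of 5 neighbours ≥ 1, votes yes.
Round 3 — checking thresholds:
  Ben: 1 of 6 neighbours < 5, not yet.
  Cal: 1 of 3 neighbours ≥ 1, votes yes.
  Dee: 3 of 7 neighbours ≥ 3, votes yes.
  Eli: 1 of 5 neighbours < 2, not yet.
  Hana: 1 of 6 neighbours < 6, not yet.
  Ivy: 1 of 6 neighbours < 2, not yet.
  Kai: 1 of 3 neighbours < 2, not yet.
  Nia: 2 of 6 neighbours ≥ 2, votes yes.
Round 4 — checking thresholds:
  Ben: 3 of 6 neighbours < 5, not yet.
  Eli: 2 of 5 neighbours ≥ 2, votes yes.
  Hana: 3 of 6 neighbours < 6, not yet.
  Ivy: 2 of 6 neighbours ≥ 2, votes yes.
  Kai: 1 of 3 neighbours < 2, not yet.
Round 5 — checking thresholds:
  Ben: 5 of 6 neighbours ≥ 5, votes yes.
  Hana: 4 of 6 neighbours < 6, not yet.
  Kai: 1 of 3 neighbours < 2, not yet.
  Pia: 2 of 5 neighbours < 4, not yet.
Round 6 — no new yes votes; cascade stops.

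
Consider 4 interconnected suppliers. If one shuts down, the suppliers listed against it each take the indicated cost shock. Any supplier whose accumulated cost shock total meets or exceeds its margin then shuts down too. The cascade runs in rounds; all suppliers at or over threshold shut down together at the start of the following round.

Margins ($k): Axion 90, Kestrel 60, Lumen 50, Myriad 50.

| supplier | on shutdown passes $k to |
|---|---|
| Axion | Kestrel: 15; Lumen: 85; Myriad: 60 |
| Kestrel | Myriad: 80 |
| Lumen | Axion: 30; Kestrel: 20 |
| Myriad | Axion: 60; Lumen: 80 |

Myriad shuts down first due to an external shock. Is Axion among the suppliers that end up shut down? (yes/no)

Round 1 — Myriad shuts down (initial).
  Axion: +60 → 60 < 90
  Lumen: +80 → 80 ≥ 50
Round 2 — Lumen shuts down.
  Axion: +30 → 90 ≥ 90
  Kestrel: +20 → 20 < 60
Round 3 — Axion shuts down.
  Kestrel: +15 → 35 < 60
No further shutdowns.

yes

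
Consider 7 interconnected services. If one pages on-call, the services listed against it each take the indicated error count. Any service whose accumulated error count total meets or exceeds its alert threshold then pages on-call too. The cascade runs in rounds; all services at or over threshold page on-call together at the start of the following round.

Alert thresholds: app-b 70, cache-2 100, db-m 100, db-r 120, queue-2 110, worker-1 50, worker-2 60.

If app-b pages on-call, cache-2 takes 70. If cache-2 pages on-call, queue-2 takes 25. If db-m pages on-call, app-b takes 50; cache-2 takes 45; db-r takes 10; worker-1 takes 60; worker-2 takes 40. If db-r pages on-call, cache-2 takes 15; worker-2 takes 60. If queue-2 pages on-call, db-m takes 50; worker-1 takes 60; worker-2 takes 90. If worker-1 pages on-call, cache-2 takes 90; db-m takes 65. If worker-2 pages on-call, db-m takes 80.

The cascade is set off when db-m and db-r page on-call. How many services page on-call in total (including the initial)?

Round 1 — db-m, db-r page on-call (initial).
  app-b: +50 → 50 < 70
  cache-2: +45+15 → 60 < 100
  worker-1: +60 → 60 ≥ 50
  worker-2: +40+60 → 100 ≥ 60
Round 2 — worker-1, worker-2 page on-call.
  cache-2: +90 → 150 ≥ 100
Round 3 — cache-2 pages on-call.
  queue-2: +25 → 25 < 110
No further pages.

5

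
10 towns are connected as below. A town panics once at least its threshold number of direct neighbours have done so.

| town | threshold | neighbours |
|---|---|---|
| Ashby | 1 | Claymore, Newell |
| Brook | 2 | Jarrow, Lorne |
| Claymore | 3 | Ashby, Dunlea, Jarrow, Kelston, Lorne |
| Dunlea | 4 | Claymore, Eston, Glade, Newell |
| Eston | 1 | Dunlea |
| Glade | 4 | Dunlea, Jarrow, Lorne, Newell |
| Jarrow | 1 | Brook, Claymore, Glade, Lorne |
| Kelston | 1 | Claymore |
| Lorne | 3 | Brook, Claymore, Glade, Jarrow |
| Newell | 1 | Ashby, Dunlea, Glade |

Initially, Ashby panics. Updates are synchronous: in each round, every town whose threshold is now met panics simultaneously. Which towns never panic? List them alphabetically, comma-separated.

Brook, Claymore, Dunlea, Eston, Glade, Jarrow, Kelston, Lorne

Round 1 — Ashby panics (initial).
Round 2 — checking thresholds:
  Claymore: 1 of 5 neighbours < 3, below threshold.
  Newell: 1 of 3 neighbours ≥ 1, panics.
Round 3 — no new panics; cascade stops.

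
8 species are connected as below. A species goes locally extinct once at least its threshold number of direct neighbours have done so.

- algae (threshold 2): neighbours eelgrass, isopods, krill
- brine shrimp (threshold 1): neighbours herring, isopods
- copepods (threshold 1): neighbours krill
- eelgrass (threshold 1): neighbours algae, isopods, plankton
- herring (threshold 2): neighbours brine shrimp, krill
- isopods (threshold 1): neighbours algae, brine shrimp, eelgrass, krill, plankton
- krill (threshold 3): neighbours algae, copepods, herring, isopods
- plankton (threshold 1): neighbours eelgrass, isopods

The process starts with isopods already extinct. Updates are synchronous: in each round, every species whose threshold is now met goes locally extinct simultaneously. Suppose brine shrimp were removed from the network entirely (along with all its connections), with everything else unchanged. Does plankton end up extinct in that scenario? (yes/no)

With brine shrimp removed:
Round 1 — isopods goes locally extinct (initial).
Round 2 — checking thresholds:
  algae: 1 of 3 neighbours < 2, not yet.
  eelgrass: 1 of 3 neighbours ≥ 1, goes locally extinct.
  krill: 1 of 4 neighbours < 3, not yet.
  plankton: 1 of 2 neighbours ≥ 1, goes locally extinct.
Round 3 — checking thresholds:
  algae: 2 of 3 neighbours ≥ 2, goes locally extinct.
  krill: 1 of 4 neighbours < 3, not yet.
Round 4 — no new extinctions; cascade stops.

yes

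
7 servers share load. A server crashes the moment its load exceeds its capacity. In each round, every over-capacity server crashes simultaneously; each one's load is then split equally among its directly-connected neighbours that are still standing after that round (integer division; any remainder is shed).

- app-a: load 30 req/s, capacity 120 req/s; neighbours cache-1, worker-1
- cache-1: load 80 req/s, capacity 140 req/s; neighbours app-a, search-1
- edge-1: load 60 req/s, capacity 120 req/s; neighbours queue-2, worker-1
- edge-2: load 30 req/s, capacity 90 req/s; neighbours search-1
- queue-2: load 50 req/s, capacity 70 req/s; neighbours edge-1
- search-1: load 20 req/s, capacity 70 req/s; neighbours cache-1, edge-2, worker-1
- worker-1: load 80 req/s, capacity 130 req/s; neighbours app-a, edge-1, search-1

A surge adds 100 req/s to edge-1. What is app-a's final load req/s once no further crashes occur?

Round 1 — edge-1 at 160 > 120. edge-1 crashes.
  edge-1 sheds 160 req/s to queue-2, worker-1: 80 each.
    queue-2: 50+80 = 130 > 70
    worker-1: 80+80 = 160 > 130
Round 2 — queue-2, worker-1 crash.
  queue-2 sheds 130 req/s: no online neighbours, lost.
  worker-1 sheds 160 req/s to app-a, search-1: 80 each.
    app-a: 30+80 = 110 ≤ 120
    search-1: 20+80 = 100 > 70
Round 3 — search-1 crashes.
  search-1 sheds 100 req/s to cache-1, edge-2: 50 each.
    cache-1: 80+50 = 130 ≤ 140
    edge-2: 30+50 = 80 ≤ 90
No further crashes.

110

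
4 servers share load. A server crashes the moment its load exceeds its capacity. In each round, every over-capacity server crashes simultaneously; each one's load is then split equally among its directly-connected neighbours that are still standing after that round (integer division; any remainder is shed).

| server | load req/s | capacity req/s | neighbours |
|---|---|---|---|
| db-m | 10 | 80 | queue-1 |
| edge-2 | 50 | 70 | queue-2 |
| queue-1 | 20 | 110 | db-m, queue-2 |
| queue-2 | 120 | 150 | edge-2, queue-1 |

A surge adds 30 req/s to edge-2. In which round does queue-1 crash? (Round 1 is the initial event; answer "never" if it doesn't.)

Round 1 — edge-2 at 80 > 70. edge-2 crashes.
  edge-2 sheds 80 req/s to queue-2: 80 each.
    queue-2: 120+80 = 200 > 150
Round 2 — queue-2 crashes.
  queue-2 sheds 200 req/s to queue-1: 200 each.
    queue-1: 20+200 = 220 > 110
Round 3 — queue-1 crashes.
  queue-1 sheds 220 req/s to db-m: 220 each.
    db-m: 10+220 = 230 > 80
Round 4 — db-m crashes.
  db-m sheds 230 req/s: no online neighbours, lost.
No further crashes.

3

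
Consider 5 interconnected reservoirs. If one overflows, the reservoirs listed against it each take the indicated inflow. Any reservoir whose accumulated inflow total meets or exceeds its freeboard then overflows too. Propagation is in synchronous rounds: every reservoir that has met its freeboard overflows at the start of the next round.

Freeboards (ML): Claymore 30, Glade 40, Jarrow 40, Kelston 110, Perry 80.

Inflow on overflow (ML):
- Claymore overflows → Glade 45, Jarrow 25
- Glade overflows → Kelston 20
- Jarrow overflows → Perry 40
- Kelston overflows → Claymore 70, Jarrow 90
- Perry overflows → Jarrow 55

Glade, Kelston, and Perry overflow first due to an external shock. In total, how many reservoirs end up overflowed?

Round 1 — Glade, Kelston, Perry overflow (initial).
  Claymore: +70 → 70 ≥ 30
  Jarrow: +90+55 → 145 ≥ 40
Round 2 — Claymore, Jarrow overflow.
No further overflows.

5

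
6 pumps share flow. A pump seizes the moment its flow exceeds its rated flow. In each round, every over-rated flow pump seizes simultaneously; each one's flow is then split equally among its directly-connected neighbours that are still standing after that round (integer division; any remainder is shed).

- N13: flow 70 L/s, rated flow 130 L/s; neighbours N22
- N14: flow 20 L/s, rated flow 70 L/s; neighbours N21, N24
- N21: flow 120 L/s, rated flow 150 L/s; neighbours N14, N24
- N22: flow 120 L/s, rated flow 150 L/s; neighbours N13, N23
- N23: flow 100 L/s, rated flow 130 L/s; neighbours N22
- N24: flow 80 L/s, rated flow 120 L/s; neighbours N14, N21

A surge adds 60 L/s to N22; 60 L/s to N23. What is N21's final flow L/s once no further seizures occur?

Round 1 — N22 at 180 > 150; N23 at 160 > 130. N22, N23 seize.
  N22 sheds 180 L/s to N13: 180 each.
    N13: 70+180 = 250 > 130
  N23 sheds 160 L/s: no online neighbours, lost.
Round 2 — N13 seizes.
  N13 sheds 250 L/s: no online neighbours, lost.
No further seizures.

120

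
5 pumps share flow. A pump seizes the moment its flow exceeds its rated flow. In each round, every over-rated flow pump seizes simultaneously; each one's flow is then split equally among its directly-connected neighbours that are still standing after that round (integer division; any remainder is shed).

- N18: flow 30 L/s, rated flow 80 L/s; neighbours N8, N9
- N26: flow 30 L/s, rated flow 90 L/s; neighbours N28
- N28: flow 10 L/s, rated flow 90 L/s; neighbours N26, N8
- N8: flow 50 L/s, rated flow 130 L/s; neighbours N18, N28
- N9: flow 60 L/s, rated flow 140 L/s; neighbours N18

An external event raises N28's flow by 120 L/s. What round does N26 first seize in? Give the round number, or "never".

2

Round 1 — N28 at 130 > 90. N28 seizes.
  N28 sheds 130 L/s to N26, N8: 65 each.
    N26: 30+65 = 95 > 90
    N8: 50+65 = 115 ≤ 130
Round 2 — N26 seizes.
  N26 sheds 95 L/s: no online neighbours, lost.
No further seizures.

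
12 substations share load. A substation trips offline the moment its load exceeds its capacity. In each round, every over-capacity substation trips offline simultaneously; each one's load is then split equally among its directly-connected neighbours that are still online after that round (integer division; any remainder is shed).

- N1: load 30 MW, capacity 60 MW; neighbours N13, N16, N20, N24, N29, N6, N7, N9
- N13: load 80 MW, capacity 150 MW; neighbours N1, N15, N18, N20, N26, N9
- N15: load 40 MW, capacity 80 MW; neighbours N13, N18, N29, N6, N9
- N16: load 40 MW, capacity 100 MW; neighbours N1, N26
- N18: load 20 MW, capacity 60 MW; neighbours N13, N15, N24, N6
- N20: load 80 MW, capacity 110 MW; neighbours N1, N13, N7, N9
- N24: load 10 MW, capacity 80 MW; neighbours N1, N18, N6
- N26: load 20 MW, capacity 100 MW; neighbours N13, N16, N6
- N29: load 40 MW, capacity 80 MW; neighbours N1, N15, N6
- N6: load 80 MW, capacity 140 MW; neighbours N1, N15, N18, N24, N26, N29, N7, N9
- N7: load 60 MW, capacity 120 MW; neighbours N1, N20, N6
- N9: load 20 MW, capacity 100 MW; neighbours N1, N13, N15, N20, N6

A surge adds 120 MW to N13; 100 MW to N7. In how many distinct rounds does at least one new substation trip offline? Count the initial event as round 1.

5

Round 1 — N13 at 200 > 150; N7 at 160 > 120. N13, N7 trip offline.
  N13 sheds 200 MW to N1, N15, N18, N20, N26, N9: 33 each (2 lost).
    N1: 30+33 = 63 > 60
    N15: 40+33 = 73 ≤ 80
    N18: 20+33 = 53 ≤ 60
    N20: 80+33 = 113 > 110
    N26: 20+33 = 53 ≤ 100
    N9: 20+33 = 53 ≤ 100
  N7 sheds 160 MW to N1, N20, N6: 53 each (1 lost).
    N1: 63+53 = 116 > 60
    N20: 113+53 = 166 > 110
    N6: 80+53 = 133 ≤ 140
Round 2 — N1, N20 trip offline.
  N1 sheds 116 MW to N16, N24, N29, N6, N9: 23 each (1 lost).
    N16: 40+23 = 63 ≤ 100
    N24: 10+23 = 33 ≤ 80
    N29: 40+23 = 63 ≤ 80
    N6: 133+23 = 156 > 140
    N9: 53+23 = 76 ≤ 100
  N20 sheds 166 MW to N9: 166 each.
    N9: 76+166 = 242 > 100
Round 3 — N6, N9 trip offline.
  N6 sheds 156 MW to N15, N18, N24, N26, N29: 31 each (1 lost).
    N15: 73+31 = 104 > 80
    N18: 53+31 = 84 > 60
    N24: 33+31 = 64 ≤ 80
    N26: 53+31 = 84 ≤ 100
    N29: 63+31 = 94 > 80
  N9 sheds 242 MW to N15: 242 each.
    N15: 104+242 = 346 > 80
Round 4 — N15, N18, N29 trip offline.
  N15 sheds 346 MW: no online neighbours, lost.
  N18 sheds 84 MW to N24: 84 each.
    N24: 64+84 = 148 > 80
  N29 sheds 94 MW: no online neighbours, lost.
Round 5 — N24 trips offline.
  N24 sheds 148 MW: no online neighbours, lost.
No further trips.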